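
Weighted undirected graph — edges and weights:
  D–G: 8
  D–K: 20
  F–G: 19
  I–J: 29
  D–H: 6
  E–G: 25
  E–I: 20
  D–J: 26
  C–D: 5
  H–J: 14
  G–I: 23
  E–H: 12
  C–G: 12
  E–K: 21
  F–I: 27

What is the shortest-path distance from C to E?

23

Checking several routes:
C -> G -> D -> H -> E: 12 + 8 + 6 + 12 = 38
C -> D -> H -> E: 5 + 6 + 12 = 23
C -> G -> E: 12 + 25 = 37
Best route has total 23.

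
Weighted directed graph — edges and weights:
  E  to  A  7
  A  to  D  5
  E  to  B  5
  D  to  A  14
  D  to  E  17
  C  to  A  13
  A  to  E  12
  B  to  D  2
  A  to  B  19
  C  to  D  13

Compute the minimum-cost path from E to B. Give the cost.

Routes from E to B:
E → A → B: 7 + 19 = 26
E → B: 5
The minimum is 5.

5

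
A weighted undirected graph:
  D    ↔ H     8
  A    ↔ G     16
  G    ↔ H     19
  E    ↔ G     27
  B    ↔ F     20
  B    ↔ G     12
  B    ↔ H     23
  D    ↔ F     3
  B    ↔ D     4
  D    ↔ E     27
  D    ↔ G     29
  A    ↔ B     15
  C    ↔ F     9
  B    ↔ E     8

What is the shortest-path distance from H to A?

A few of the H→A routes:
H → G → A: 19 + 16 = 35
H → D → B → A: 8 + 4 + 15 = 27
H → B → A: 23 + 15 = 38
Shortest: 27.

27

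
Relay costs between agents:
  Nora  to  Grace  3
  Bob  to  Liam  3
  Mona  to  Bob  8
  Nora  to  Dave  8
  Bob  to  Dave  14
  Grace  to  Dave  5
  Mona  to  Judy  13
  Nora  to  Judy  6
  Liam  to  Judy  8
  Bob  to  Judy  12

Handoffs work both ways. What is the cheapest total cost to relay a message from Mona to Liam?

Comparing a few candidate routes:
Mona - Judy - Bob - Liam: 13 + 12 + 3 = 28
Mona - Bob - Dave - Nora - Judy - Liam: 8 + 14 + 8 + 6 + 8 = 44
Mona - Bob - Dave - Grace - Nora - Judy - Liam: 8 + 14 + 5 + 3 + 6 + 8 = 44
Mona - Bob - Judy - Liam: 8 + 12 + 8 = 28
Mona - Judy - Liam: 13 + 8 = 21
Mona - Bob - Liam: 8 + 3 = 11
Best route has total 11.

11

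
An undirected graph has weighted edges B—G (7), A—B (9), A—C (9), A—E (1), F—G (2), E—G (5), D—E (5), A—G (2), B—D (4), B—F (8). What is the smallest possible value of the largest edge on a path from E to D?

Some routes from E to D:
E-A-G-B-D: max(1, 2, 7, 4) = 7
E-G-B-D: max(5, 7, 4) = 7
E-D: max(5) = 5
The minimum achievable maximum is 5.

5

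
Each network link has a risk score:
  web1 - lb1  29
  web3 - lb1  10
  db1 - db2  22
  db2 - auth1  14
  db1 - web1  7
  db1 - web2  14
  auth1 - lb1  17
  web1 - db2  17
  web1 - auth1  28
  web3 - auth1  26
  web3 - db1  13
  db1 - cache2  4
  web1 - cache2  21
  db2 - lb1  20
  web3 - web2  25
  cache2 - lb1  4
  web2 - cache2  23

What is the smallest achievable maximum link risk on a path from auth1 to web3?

A few of the auth1→web3 routes:
auth1 -> lb1 -> web3: max(17, 10) = 17
auth1 -> lb1 -> cache2 -> db1 -> web3: max(17, 4, 4, 13) = 17
auth1 -> db2 -> web1 -> db1 -> web3: max(14, 17, 7, 13) = 17
The minimum achievable maximum is 17.

17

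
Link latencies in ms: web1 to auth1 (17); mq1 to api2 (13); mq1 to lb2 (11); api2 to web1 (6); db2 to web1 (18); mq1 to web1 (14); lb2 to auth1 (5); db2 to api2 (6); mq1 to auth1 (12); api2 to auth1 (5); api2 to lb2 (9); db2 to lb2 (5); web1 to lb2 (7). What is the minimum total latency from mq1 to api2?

Checking several routes:
mq1 → lb2 → auth1 → api2: 11 + 5 + 5 = 21
mq1 → api2: 13
mq1 → auth1 → api2: 12 + 5 = 17
mq1 → lb2 → api2: 11 + 9 = 20
mq1 → web1 → api2: 14 + 6 = 20
Shortest: 13 ms.

13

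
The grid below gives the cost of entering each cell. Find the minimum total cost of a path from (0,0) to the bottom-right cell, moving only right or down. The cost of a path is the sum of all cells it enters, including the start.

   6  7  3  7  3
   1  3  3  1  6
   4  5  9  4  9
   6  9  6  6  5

One optimal route is (0,0) -> (1,0) -> (1,1) -> (1,2) -> (1,3) -> (2,3) -> (3,3) -> (3,4).
Its cost is 6 + 1 + 3 + 3 + 1 + 4 + 6 + 5 = 29.

29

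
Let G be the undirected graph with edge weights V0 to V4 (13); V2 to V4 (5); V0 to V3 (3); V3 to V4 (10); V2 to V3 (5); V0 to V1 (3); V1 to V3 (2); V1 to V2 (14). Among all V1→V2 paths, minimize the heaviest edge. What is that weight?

5

Checking several routes:
V1→V3→V4→V2: max(2, 10, 5) = 10
V1→V0→V3→V2: max(3, 3, 5) = 5
V1→V3→V0→V4→V2: max(2, 3, 13, 5) = 13
V1→V0→V3→V4→V2: max(3, 3, 10, 5) = 10
V1→V3→V2: max(2, 5) = 5
The minimum achievable maximum is 5.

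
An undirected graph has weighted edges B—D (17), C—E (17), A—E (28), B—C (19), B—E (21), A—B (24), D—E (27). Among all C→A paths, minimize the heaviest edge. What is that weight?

24

Candidate routes:
C -> B -> A: max(19, 24) = 24
C -> E -> D -> B -> A: max(17, 27, 17, 24) = 27
C -> E -> A: max(17, 28) = 28
C -> B -> D -> E -> A: max(19, 17, 27, 28) = 28
C -> B -> E -> A: max(19, 21, 28) = 28
C -> E -> B -> A: max(17, 21, 24) = 24
Smallest bottleneck: 24.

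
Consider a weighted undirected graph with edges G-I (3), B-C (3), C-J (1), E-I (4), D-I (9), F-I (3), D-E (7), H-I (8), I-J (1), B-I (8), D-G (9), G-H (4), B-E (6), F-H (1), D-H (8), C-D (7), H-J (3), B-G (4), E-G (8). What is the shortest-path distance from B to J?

4

Comparing a few candidate routes:
B-E-I-J: 6 + 4 + 1 = 11
B-G-H-F-I-J: 4 + 4 + 1 + 3 + 1 = 13
B-G-I-J: 4 + 3 + 1 = 8
B-C-J: 3 + 1 = 4
B-I-J: 8 + 1 = 9
B-G-H-J: 4 + 4 + 3 = 11
Shortest: 4.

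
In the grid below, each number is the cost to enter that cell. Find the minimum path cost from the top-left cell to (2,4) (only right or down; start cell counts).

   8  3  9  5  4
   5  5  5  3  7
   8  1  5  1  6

Cheapest: (0,0) → (0,1) → (1,1) → (2,1) → (2,2) → (2,3) → (2,4)
  8 + 3 + 5 + 1 + 5 + 1 + 6 = 29
(Top row then right column would cost 42.)

29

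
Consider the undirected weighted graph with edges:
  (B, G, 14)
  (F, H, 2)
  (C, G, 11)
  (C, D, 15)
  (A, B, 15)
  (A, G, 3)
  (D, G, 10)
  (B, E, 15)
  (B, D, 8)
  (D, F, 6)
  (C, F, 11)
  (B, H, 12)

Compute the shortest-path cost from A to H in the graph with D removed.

Candidate routes:
A - B - H: 15 + 12 = 27
A - G - B - H: 3 + 14 + 12 = 29
A - G - C - F - H: 3 + 11 + 11 + 2 = 27
A - B - G - C - F - H: 15 + 14 + 11 + 11 + 2 = 53
Best route has total 27.

27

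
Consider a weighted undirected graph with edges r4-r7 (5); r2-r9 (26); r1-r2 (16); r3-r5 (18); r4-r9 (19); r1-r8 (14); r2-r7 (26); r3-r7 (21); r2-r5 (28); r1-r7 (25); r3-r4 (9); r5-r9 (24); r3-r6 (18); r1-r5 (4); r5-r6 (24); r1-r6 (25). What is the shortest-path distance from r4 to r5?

Comparing a few candidate routes:
r4 - r3 - r5: 9 + 18 = 27
r4 - r7 - r1 - r5: 5 + 25 + 4 = 34
r4 - r7 - r2 - r1 - r5: 5 + 26 + 16 + 4 = 51
r4 - r7 - r3 - r5: 5 + 21 + 18 = 44
r4 - r9 - r5: 19 + 24 = 43
The minimum is 27.

27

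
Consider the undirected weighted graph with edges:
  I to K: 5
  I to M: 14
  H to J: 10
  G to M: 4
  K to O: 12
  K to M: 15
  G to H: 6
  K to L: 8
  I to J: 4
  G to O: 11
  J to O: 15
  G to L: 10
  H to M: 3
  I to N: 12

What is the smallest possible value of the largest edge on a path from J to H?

10

Checking several routes:
J → I → K → L → G → M → H: max(4, 5, 8, 10, 4, 3) = 10
J → H: max(10) = 10
J → I → K → L → G → H: max(4, 5, 8, 10, 6) = 10
Best route has worst link 10.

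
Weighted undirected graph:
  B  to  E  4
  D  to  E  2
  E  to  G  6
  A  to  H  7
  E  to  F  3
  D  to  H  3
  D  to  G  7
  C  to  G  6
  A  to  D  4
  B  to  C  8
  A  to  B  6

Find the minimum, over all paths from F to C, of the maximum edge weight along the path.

Checking several routes:
F → E → B → A → H → D → G → C: max(3, 4, 6, 7, 3, 7, 6) = 7
F → E → G → C: max(3, 6, 6) = 6
F → E → B → A → D → G → C: max(3, 4, 6, 4, 7, 6) = 7
F → E → D → G → C: max(3, 2, 7, 6) = 7
F → E → D → H → A → B → C: max(3, 2, 3, 7, 6, 8) = 8
The minimum achievable maximum is 6.

6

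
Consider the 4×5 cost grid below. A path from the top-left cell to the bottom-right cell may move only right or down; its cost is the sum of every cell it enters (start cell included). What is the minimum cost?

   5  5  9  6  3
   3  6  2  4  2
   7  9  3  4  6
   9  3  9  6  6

34

Cheapest: [0,0] -> [1,0] -> [1,1] -> [1,2] -> [1,3] -> [1,4] -> [2,4] -> [3,4]
  5 + 3 + 6 + 2 + 4 + 2 + 6 + 6 = 34
(Top row then right column would cost 42.)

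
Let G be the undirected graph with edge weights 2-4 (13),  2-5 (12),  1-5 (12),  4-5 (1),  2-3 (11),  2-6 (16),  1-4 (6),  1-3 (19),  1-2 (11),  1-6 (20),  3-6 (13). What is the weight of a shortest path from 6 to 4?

26

Comparing a few candidate routes:
6 - 1 - 4: 20 + 6 = 26
6 - 2 - 4: 16 + 13 = 29
6 - 2 - 5 - 4: 16 + 12 + 1 = 29
Shortest: 26.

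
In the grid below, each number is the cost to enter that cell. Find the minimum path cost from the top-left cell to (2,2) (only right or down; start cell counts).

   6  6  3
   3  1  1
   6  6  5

Best path: [0,0] -> [1,0] -> [1,1] -> [1,2] -> [2,2]
Cost: 6 + 3 + 1 + 1 + 5 = 16
For comparison, the top-then-right route costs 21.

16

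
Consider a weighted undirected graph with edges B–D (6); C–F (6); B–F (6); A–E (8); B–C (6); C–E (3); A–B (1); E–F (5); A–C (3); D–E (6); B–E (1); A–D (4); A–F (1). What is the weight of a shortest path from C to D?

Some routes from C to D:
C -> A -> D: 3 + 4 = 7
C -> A -> B -> D: 3 + 1 + 6 = 10
C -> E -> D: 3 + 6 = 9
C -> E -> B -> A -> D: 3 + 1 + 1 + 4 = 9
The minimum is 7.

7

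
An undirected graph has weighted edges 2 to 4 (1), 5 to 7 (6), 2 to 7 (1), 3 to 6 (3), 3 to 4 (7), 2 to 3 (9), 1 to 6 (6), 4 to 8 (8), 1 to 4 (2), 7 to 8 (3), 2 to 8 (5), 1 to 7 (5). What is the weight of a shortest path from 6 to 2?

Checking several routes:
6→1→7→2: 6 + 5 + 1 = 12
6→3→2: 3 + 9 = 12
6→1→4→2: 6 + 2 + 1 = 9
6→3→4→2: 3 + 7 + 1 = 11
Shortest: 9.

9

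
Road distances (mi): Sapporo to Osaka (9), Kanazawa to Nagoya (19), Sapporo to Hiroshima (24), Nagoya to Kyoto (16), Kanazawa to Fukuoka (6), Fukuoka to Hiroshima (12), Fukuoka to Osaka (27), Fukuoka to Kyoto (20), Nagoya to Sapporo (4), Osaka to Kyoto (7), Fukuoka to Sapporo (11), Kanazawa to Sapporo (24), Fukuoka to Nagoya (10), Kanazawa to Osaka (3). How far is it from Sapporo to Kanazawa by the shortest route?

12

Checking several routes:
Sapporo -> Nagoya -> Kanazawa: 4 + 19 = 23
Sapporo -> Nagoya -> Fukuoka -> Kanazawa: 4 + 10 + 6 = 20
Sapporo -> Osaka -> Kanazawa: 9 + 3 = 12
Sapporo -> Fukuoka -> Kanazawa: 11 + 6 = 17
Best route has total 12 mi.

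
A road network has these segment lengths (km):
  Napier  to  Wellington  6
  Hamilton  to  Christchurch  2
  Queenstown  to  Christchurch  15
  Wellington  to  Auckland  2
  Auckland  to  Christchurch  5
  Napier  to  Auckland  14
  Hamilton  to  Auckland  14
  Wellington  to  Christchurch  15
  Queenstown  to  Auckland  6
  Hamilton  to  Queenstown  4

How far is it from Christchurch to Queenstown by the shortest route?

6

A few of the Christchurch→Queenstown routes:
Christchurch -> Hamilton -> Queenstown: 2 + 4 = 6
Christchurch -> Queenstown: 15
Christchurch -> Auckland -> Queenstown: 5 + 6 = 11
Shortest: 6 km.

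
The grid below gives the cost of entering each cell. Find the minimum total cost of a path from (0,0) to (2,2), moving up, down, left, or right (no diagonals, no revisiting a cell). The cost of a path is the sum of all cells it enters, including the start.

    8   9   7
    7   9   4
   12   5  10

Take [0,0] → [0,1] → [0,2] → [1,2] → [2,2] for a total of 8 + 9 + 7 + 4 + 10 = 38.

38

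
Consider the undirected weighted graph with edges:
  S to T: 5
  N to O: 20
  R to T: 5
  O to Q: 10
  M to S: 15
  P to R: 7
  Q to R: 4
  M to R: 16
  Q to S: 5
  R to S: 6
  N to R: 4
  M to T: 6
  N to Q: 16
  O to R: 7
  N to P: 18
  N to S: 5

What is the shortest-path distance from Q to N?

8

Checking several routes:
Q - N: 16
Q - S - N: 5 + 5 = 10
Q - R - S - N: 4 + 6 + 5 = 15
Q - R - N: 4 + 4 = 8
Q - S - R - N: 5 + 6 + 4 = 15
The minimum is 8.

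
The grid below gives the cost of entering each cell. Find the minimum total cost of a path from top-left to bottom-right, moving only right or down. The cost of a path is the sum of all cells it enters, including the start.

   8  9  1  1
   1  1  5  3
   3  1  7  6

24

Take r0c0 -> r1c0 -> r1c1 -> r1c2 -> r1c3 -> r2c3 for a total of 8 + 1 + 1 + 5 + 3 + 6 = 24.
For comparison, the top-then-right route costs 28.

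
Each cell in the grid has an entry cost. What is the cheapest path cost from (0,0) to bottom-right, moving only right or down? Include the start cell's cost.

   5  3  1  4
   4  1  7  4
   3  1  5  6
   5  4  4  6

One optimal route is r0c0 r0c1 r1c1 r2c1 r3c1 r3c2 r3c3.
Its cost is 5 + 3 + 1 + 1 + 4 + 4 + 6 = 24.
For comparison, the top-then-right route costs 29.

24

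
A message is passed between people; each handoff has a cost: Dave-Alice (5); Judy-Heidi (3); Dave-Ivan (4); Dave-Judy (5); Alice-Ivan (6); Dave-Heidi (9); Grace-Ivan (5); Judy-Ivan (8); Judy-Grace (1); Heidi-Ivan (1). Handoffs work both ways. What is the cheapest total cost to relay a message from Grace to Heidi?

4

Some routes from Grace to Heidi:
Grace → Ivan → Heidi: 5 + 1 = 6
Grace → Judy → Heidi: 1 + 3 = 4
Grace → Judy → Ivan → Heidi: 1 + 8 + 1 = 10
The minimum is 4.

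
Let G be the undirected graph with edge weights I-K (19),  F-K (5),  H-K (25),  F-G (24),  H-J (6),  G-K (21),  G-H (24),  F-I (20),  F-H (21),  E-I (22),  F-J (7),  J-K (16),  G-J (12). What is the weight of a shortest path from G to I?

Checking several routes:
G-K-I: 21 + 19 = 40
G-F-I: 24 + 20 = 44
G-K-F-I: 21 + 5 + 20 = 46
G-J-F-I: 12 + 7 + 20 = 39
G-J-F-K-I: 12 + 7 + 5 + 19 = 43
Best route has total 39.

39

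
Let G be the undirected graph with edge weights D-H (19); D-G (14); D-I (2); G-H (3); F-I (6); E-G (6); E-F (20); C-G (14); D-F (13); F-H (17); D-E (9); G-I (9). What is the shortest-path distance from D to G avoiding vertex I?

A few of the D→G routes:
D -> F -> H -> G: 13 + 17 + 3 = 33
D -> F -> E -> G: 13 + 20 + 6 = 39
D -> E -> G: 9 + 6 = 15
D -> G: 14
D -> H -> G: 19 + 3 = 22
Shortest: 14.

14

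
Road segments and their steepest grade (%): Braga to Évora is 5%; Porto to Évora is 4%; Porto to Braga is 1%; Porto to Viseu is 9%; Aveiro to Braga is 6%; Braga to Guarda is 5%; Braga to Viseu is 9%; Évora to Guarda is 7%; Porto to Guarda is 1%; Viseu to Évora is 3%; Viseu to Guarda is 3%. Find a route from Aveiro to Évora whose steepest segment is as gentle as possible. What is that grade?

6

Some routes from Aveiro to Évora:
Aveiro - Braga - Évora: max(6, 5) = 6
Aveiro - Braga - Guarda - Porto - Évora: max(6, 5, 1, 4) = 6
Aveiro - Braga - Guarda - Viseu - Évora: max(6, 5, 3, 3) = 6
Aveiro - Braga - Porto - Évora: max(6, 1, 4) = 6
Best route has worst link 6%.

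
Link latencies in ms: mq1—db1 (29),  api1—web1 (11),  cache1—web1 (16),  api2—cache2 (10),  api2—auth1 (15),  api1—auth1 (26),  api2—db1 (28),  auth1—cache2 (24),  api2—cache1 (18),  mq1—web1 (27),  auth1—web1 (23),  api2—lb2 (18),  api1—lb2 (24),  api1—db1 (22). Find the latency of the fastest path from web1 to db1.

Some routes from web1 to db1:
web1→mq1→db1: 27 + 29 = 56
web1→auth1→api2→db1: 23 + 15 + 28 = 66
web1→cache1→api2→db1: 16 + 18 + 28 = 62
web1→api1→db1: 11 + 22 = 33
web1→auth1→api1→db1: 23 + 26 + 22 = 71
The minimum is 33 ms.

33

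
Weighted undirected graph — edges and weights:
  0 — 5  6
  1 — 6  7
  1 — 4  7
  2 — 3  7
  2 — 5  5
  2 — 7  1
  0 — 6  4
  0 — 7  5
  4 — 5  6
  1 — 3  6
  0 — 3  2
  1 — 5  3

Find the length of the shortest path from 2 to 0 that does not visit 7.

9

Some routes from 2 to 0 avoiding 7:
2 -> 5 -> 0: 5 + 6 = 11
2 -> 3 -> 0: 7 + 2 = 9
2 -> 5 -> 1 -> 3 -> 0: 5 + 3 + 6 + 2 = 16
The minimum is 9.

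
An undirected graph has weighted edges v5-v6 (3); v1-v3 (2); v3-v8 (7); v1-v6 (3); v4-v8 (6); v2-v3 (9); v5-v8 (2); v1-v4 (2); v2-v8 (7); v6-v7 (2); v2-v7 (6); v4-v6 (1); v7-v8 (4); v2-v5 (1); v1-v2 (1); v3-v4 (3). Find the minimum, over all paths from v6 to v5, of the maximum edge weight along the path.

2

Some routes from v6 to v5:
v6 - v4 - v1 - v2 - v5: max(1, 2, 1, 1) = 2
v6 - v4 - v3 - v1 - v2 - v5: max(1, 3, 2, 1, 1) = 3
v6 - v1 - v2 - v7 - v8 - v5: max(3, 1, 6, 4, 2) = 6
v6 - v1 - v2 - v5: max(3, 1, 1) = 3
v6 - v5: max(3) = 3
v6 - v7 - v8 - v5: max(2, 4, 2) = 4
Smallest bottleneck: 2.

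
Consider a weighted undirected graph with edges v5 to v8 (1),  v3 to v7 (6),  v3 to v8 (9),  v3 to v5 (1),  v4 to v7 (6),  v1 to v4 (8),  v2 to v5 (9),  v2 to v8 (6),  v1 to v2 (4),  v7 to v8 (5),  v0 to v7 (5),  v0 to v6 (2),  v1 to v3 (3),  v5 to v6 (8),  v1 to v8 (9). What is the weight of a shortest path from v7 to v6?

7

Checking several routes:
v7 - v8 - v5 - v6: 5 + 1 + 8 = 14
v7 - v3 - v5 - v6: 6 + 1 + 8 = 15
v7 - v0 - v6: 5 + 2 = 7
Best route has total 7.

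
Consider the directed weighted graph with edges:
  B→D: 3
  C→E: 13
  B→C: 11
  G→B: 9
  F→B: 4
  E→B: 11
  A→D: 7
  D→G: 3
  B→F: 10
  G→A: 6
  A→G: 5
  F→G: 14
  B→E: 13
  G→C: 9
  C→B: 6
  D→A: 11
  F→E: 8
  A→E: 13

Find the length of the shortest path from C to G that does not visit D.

Candidate routes:
C -> E -> B -> F -> G: 13 + 11 + 10 + 14 = 48
C -> B -> F -> G: 6 + 10 + 14 = 30
Best route has total 30.

30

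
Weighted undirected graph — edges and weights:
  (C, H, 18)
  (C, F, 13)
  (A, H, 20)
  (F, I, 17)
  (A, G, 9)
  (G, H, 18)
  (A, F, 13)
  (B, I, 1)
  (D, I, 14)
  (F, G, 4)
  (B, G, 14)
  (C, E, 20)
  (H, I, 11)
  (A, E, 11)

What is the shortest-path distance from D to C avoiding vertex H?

A few of the D→C routes:
D-I-F-C: 14 + 17 + 13 = 44
D-I-B-G-A-F-C: 14 + 1 + 14 + 9 + 13 + 13 = 64
D-I-F-A-E-C: 14 + 17 + 13 + 11 + 20 = 75
D-I-B-G-F-C: 14 + 1 + 14 + 4 + 13 = 46
D-I-B-G-A-E-C: 14 + 1 + 14 + 9 + 11 + 20 = 69
The minimum is 44.

44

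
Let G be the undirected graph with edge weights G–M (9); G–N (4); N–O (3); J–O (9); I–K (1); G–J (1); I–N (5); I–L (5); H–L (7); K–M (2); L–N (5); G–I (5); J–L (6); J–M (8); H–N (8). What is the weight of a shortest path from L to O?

Some routes from L to O:
L→J→O: 6 + 9 = 15
L→N→O: 5 + 3 = 8
L→I→G→N→O: 5 + 5 + 4 + 3 = 17
L→J→G→N→O: 6 + 1 + 4 + 3 = 14
L→I→N→O: 5 + 5 + 3 = 13
The minimum is 8.

8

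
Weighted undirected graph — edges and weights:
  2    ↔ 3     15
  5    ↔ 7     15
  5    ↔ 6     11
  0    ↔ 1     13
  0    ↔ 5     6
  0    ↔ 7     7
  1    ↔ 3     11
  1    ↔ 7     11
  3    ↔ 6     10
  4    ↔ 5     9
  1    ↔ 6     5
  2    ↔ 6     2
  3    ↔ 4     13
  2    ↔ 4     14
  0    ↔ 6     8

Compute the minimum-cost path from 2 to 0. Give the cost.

Some routes from 2 to 0:
2 - 6 - 0: 2 + 8 = 10
2 - 6 - 1 - 0: 2 + 5 + 13 = 20
2 - 6 - 5 - 0: 2 + 11 + 6 = 19
Shortest: 10.

10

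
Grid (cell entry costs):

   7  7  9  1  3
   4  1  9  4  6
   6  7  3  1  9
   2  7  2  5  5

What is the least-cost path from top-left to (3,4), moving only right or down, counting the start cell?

Cheapest: r0c0 → r1c0 → r1c1 → r2c1 → r2c2 → r2c3 → r3c3 → r3c4
  7 + 4 + 1 + 7 + 3 + 1 + 5 + 5 = 33
(Top row then right column would cost 47.)

33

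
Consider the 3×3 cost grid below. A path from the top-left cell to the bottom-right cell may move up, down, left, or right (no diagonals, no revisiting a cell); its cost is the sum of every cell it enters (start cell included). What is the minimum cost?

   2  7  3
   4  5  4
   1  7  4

18

Take (0,0) -> (1,0) -> (2,0) -> (2,1) -> (2,2) for a total of 2 + 4 + 1 + 7 + 4 = 18.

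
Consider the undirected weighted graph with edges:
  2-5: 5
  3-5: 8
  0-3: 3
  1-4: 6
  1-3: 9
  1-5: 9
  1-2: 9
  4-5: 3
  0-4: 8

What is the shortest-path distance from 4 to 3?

A few of the 4→3 routes:
4→5→3: 3 + 8 = 11
4→1→3: 6 + 9 = 15
4→0→3: 8 + 3 = 11
Shortest: 11.

11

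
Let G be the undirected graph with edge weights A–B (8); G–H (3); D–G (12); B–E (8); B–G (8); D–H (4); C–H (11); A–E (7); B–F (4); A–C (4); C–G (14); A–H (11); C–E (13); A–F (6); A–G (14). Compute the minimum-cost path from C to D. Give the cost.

A few of the C→D routes:
C-H-D: 11 + 4 = 15
C-A-G-H-D: 4 + 14 + 3 + 4 = 25
C-G-D: 14 + 12 = 26
C-A-H-D: 4 + 11 + 4 = 19
C-G-H-D: 14 + 3 + 4 = 21
C-H-G-D: 11 + 3 + 12 = 26
Best route has total 15.

15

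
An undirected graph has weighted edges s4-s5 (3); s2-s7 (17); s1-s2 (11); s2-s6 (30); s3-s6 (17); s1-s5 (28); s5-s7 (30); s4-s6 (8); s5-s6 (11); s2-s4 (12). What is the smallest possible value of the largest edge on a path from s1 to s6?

Some routes from s1 to s6:
s1→s5→s6: max(28, 11) = 28
s1→s2→s4→s5→s6: max(11, 12, 3, 11) = 12
s1→s5→s4→s6: max(28, 3, 8) = 28
s1→s2→s4→s6: max(11, 12, 8) = 12
Smallest bottleneck: 12.

12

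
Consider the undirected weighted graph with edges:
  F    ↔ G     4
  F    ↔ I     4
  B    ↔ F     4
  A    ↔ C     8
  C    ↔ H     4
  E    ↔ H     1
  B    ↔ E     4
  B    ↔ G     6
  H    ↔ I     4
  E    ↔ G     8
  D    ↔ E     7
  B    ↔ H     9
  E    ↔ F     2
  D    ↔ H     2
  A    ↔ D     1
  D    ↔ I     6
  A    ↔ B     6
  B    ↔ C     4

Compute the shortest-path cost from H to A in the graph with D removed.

A few of the H→A routes:
H → E → B → A: 1 + 4 + 6 = 11
H → E → F → B → A: 1 + 2 + 4 + 6 = 13
H → C → A: 4 + 8 = 12
Shortest: 11.

11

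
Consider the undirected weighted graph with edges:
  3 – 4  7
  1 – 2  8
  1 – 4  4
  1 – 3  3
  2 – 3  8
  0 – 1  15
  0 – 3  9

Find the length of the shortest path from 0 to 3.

Paths from 0 to 3:
0→1→4→3: 15 + 4 + 7 = 26
0→1→3: 15 + 3 = 18
0→3: 9
0→1→2→3: 15 + 8 + 8 = 31
The minimum is 9.

9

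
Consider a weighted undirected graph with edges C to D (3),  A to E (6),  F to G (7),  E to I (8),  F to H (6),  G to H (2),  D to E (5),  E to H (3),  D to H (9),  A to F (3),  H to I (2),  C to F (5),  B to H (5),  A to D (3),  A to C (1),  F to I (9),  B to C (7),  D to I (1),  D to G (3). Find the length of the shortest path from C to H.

6

Checking several routes:
C-D-I-H: 3 + 1 + 2 = 6
C-A-D-I-H: 1 + 3 + 1 + 2 = 7
C-D-G-H: 3 + 3 + 2 = 8
C-A-D-G-H: 1 + 3 + 3 + 2 = 9
Best route has total 6.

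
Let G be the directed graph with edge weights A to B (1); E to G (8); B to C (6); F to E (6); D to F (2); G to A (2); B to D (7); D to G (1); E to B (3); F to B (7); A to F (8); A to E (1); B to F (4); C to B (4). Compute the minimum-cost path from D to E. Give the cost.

4

Routes from D to E:
D - G - A - E: 1 + 2 + 1 = 4
D - G - A - B - F - E: 1 + 2 + 1 + 4 + 6 = 14
D - F - E: 2 + 6 = 8
D - G - A - F - E: 1 + 2 + 8 + 6 = 17
Shortest: 4.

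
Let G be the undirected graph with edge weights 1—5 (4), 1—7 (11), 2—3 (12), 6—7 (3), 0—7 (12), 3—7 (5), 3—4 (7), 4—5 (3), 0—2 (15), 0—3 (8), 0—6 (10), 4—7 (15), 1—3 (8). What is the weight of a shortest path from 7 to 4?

A few of the 7→4 routes:
7-4: 15
7-3-4: 5 + 7 = 12
7-1-5-4: 11 + 4 + 3 = 18
The minimum is 12.

12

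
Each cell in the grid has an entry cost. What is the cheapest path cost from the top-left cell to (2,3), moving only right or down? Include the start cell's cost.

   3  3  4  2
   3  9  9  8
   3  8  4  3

One optimal route is [0,0]→[0,1]→[0,2]→[0,3]→[1,3]→[2,3].
Its cost is 3 + 3 + 4 + 2 + 8 + 3 = 23.

23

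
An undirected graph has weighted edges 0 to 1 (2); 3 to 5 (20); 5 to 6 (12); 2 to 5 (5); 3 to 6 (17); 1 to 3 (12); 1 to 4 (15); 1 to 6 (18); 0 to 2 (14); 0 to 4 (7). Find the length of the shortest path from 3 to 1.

12

Comparing a few candidate routes:
3→5→2→0→1: 20 + 5 + 14 + 2 = 41
3→5→6→1: 20 + 12 + 18 = 50
3→6→5→2→0→1: 17 + 12 + 5 + 14 + 2 = 50
3→5→2→0→4→1: 20 + 5 + 14 + 7 + 15 = 61
3→1: 12
3→6→1: 17 + 18 = 35
The minimum is 12.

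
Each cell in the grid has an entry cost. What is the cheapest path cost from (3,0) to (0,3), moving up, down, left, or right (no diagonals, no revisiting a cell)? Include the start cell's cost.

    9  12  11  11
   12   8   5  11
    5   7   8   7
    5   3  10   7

Cheapest: r3c0 r3c1 r2c1 r1c1 r1c2 r0c2 r0c3
  5 + 3 + 7 + 8 + 5 + 11 + 11 = 50

50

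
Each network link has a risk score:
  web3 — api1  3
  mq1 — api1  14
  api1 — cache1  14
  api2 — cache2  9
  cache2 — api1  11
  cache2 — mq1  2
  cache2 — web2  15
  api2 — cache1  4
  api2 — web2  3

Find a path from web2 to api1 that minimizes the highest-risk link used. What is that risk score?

11

Checking several routes:
web2 - api2 - cache2 - mq1 - api1: max(3, 9, 2, 14) = 14
web2 - api2 - cache2 - api1: max(3, 9, 11) = 11
web2 - api2 - cache1 - api1: max(3, 4, 14) = 14
The minimum achievable maximum is 11.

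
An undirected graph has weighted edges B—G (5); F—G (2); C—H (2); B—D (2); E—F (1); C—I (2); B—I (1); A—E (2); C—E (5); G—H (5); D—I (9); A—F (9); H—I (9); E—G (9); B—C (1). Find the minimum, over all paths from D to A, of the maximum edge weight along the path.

Some routes from D to A:
D→B→I→C→E→A: max(2, 1, 2, 5, 2) = 5
D→B→C→E→A: max(2, 1, 5, 2) = 5
D→B→I→C→H→G→F→E→A: max(2, 1, 2, 2, 5, 2, 1, 2) = 5
D→B→C→H→G→F→E→A: max(2, 1, 2, 5, 2, 1, 2) = 5
The minimum achievable maximum is 5.

5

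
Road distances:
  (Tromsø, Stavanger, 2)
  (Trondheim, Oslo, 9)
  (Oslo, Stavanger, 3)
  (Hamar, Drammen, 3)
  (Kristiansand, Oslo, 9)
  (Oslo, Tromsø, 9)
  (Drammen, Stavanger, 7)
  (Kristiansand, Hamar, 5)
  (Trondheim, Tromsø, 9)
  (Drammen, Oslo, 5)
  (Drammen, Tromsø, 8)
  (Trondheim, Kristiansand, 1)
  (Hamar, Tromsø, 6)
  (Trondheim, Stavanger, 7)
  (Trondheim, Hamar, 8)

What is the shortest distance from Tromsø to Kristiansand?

A few of the Tromsø→Kristiansand routes:
Tromsø→Stavanger→Oslo→Kristiansand: 2 + 3 + 9 = 14
Tromsø→Stavanger→Trondheim→Kristiansand: 2 + 7 + 1 = 10
Tromsø→Trondheim→Kristiansand: 9 + 1 = 10
Tromsø→Hamar→Trondheim→Kristiansand: 6 + 8 + 1 = 15
Tromsø→Hamar→Kristiansand: 6 + 5 = 11
Shortest: 10.

10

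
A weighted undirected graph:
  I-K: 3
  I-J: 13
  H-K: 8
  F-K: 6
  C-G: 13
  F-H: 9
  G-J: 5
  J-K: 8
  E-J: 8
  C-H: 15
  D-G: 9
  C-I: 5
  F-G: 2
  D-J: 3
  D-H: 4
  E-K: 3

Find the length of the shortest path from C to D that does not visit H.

19

Checking several routes:
C -> I -> K -> J -> D: 5 + 3 + 8 + 3 = 19
C -> I -> K -> F -> G -> J -> D: 5 + 3 + 6 + 2 + 5 + 3 = 24
C -> I -> J -> D: 5 + 13 + 3 = 21
C -> G -> J -> D: 13 + 5 + 3 = 21
C -> I -> K -> E -> J -> D: 5 + 3 + 3 + 8 + 3 = 22
C -> G -> D: 13 + 9 = 22
The minimum is 19.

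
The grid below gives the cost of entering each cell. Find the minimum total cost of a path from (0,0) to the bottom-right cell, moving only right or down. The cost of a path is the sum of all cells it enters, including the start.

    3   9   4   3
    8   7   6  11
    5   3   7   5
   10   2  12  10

Path (0,0) -> (1,0) -> (2,0) -> (2,1) -> (2,2) -> (2,3) -> (3,3): 3 + 8 + 5 + 3 + 7 + 5 + 10 = 41.

41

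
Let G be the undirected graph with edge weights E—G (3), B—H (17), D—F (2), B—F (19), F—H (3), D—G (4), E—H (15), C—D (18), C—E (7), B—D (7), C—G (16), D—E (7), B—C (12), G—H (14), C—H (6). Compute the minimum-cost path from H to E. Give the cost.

Some routes from H to E:
H → F → D → G → E: 3 + 2 + 4 + 3 = 12
H → C → E: 6 + 7 = 13
H → E: 15
H → F → D → E: 3 + 2 + 7 = 12
Shortest: 12.

12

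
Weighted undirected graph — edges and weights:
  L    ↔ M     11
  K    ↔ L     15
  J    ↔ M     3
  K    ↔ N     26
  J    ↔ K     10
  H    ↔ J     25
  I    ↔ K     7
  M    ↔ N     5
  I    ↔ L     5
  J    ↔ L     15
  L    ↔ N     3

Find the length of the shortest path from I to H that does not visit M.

42

Some routes from I to H avoiding M:
I - K - J - H: 7 + 10 + 25 = 42
I - L - J - H: 5 + 15 + 25 = 45
I - K - L - J - H: 7 + 15 + 15 + 25 = 62
I - L - N - K - J - H: 5 + 3 + 26 + 10 + 25 = 69
I - L - K - J - H: 5 + 15 + 10 + 25 = 55
The minimum is 42.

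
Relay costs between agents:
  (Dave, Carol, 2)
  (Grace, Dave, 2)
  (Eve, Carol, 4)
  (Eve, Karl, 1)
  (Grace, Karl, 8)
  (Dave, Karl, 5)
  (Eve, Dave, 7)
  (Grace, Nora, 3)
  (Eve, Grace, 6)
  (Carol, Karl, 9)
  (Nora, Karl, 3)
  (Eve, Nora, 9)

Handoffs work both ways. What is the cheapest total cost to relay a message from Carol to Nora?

Some routes from Carol to Nora:
Carol-Eve-Karl-Nora: 4 + 1 + 3 = 8
Carol-Dave-Grace-Nora: 2 + 2 + 3 = 7
Carol-Dave-Karl-Nora: 2 + 5 + 3 = 10
Carol-Karl-Nora: 9 + 3 = 12
Best route has total 7.

7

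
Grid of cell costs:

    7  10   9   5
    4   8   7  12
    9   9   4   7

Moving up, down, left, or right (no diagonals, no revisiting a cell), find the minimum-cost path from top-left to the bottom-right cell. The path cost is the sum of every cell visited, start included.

Cheapest: [0,0]→[1,0]→[1,1]→[1,2]→[2,2]→[2,3]
  7 + 4 + 8 + 7 + 4 + 7 = 37

37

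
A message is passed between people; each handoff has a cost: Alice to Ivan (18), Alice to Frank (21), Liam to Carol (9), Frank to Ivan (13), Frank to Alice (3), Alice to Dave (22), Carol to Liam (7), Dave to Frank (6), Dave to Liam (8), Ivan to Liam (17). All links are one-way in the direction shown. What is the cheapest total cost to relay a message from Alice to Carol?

39

Candidate routes:
Alice → Frank → Ivan → Liam → Carol: 21 + 13 + 17 + 9 = 60
Alice → Dave → Liam → Carol: 22 + 8 + 9 = 39
Alice → Dave → Frank → Ivan → Liam → Carol: 22 + 6 + 13 + 17 + 9 = 67
Alice → Ivan → Liam → Carol: 18 + 17 + 9 = 44
The minimum is 39.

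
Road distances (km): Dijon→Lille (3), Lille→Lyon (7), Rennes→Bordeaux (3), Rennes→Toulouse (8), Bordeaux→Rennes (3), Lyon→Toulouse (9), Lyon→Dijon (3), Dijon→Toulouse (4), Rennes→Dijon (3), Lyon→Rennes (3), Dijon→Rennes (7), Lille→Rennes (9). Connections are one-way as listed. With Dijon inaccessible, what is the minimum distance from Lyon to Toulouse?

Routes from Lyon to Toulouse avoiding Dijon:
Lyon-Rennes-Toulouse: 3 + 8 = 11
Lyon-Toulouse: 9
Shortest: 9 km.

9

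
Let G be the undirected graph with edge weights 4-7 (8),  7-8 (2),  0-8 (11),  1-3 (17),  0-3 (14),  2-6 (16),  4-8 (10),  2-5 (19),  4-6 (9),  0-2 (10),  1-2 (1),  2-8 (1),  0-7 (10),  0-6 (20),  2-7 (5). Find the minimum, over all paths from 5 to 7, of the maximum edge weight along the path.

19

Checking several routes:
5 → 2 → 6 → 4 → 8 → 7: max(19, 16, 9, 10, 2) = 19
5 → 2 → 6 → 4 → 8 → 0 → 7: max(19, 16, 9, 10, 11, 10) = 19
5 → 2 → 8 → 0 → 7: max(19, 1, 11, 10) = 19
5 → 2 → 6 → 4 → 7: max(19, 16, 9, 8) = 19
Best route has worst link 19.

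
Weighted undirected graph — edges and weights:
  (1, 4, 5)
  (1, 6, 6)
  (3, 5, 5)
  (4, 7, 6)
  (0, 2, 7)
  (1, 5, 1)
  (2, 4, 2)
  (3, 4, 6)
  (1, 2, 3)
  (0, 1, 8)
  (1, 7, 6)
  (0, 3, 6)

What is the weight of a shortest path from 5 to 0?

9

Some routes from 5 to 0:
5→1→4→2→0: 1 + 5 + 2 + 7 = 15
5→1→2→4→3→0: 1 + 3 + 2 + 6 + 6 = 18
5→1→0: 1 + 8 = 9
5→1→2→0: 1 + 3 + 7 = 11
5→3→0: 5 + 6 = 11
Best route has total 9.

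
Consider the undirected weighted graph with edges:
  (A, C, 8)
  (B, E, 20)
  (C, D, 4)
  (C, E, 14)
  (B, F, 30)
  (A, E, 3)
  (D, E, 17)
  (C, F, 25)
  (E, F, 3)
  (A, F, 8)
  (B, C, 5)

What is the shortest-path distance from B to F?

A few of the B→F routes:
B -> C -> A -> F: 5 + 8 + 8 = 21
B -> E -> F: 20 + 3 = 23
B -> C -> A -> E -> F: 5 + 8 + 3 + 3 = 19
B -> C -> D -> E -> F: 5 + 4 + 17 + 3 = 29
B -> C -> E -> F: 5 + 14 + 3 = 22
Shortest: 19.

19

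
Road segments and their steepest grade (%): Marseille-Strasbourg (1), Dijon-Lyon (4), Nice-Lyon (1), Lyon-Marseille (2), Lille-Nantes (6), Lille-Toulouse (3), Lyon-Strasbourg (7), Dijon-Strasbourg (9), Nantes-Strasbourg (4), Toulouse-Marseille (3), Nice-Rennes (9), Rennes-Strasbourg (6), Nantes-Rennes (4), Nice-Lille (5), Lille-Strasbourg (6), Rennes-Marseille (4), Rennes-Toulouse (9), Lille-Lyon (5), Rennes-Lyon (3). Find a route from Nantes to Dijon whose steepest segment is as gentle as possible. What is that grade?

4

Some routes from Nantes to Dijon:
Nantes→Rennes→Lyon→Dijon: max(4, 3, 4) = 4
Nantes→Strasbourg→Marseille→Rennes→Lyon→Dijon: max(4, 1, 4, 3, 4) = 4
Nantes→Strasbourg→Marseille→Lyon→Dijon: max(4, 1, 2, 4) = 4
The minimum achievable maximum is 4%.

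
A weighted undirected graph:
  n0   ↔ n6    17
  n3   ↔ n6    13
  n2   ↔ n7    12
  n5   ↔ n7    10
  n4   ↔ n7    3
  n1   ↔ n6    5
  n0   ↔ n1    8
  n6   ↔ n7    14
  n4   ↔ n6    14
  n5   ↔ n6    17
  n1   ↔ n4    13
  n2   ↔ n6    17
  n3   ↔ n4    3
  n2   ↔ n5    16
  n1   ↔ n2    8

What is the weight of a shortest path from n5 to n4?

13

Comparing a few candidate routes:
n5→n6→n7→n4: 17 + 14 + 3 = 34
n5→n6→n3→n4: 17 + 13 + 3 = 33
n5→n6→n4: 17 + 14 = 31
n5→n7→n4: 10 + 3 = 13
n5→n2→n7→n4: 16 + 12 + 3 = 31
Best route has total 13.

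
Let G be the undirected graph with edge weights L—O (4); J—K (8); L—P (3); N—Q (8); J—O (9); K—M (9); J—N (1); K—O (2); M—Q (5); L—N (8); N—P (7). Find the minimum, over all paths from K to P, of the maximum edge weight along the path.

4

Some routes from K to P:
K→O→L→N→P: max(2, 4, 8, 7) = 8
K→O→L→P: max(2, 4, 3) = 4
K→J→N→L→P: max(8, 1, 8, 3) = 8
K→J→N→P: max(8, 1, 7) = 8
Smallest bottleneck: 4.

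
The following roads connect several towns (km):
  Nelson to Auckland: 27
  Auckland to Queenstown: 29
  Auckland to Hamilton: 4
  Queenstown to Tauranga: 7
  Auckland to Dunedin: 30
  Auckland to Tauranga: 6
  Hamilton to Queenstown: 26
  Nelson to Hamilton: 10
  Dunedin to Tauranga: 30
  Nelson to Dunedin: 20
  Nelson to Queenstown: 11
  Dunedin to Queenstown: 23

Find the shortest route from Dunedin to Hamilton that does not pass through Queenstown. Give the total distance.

30

Paths from Dunedin to Hamilton avoiding Queenstown:
Dunedin → Nelson → Auckland → Hamilton: 20 + 27 + 4 = 51
Dunedin → Tauranga → Auckland → Nelson → Hamilton: 30 + 6 + 27 + 10 = 73
Dunedin → Tauranga → Auckland → Hamilton: 30 + 6 + 4 = 40
Dunedin → Auckland → Nelson → Hamilton: 30 + 27 + 10 = 67
Dunedin → Auckland → Hamilton: 30 + 4 = 34
Dunedin → Nelson → Hamilton: 20 + 10 = 30
The minimum is 30 km.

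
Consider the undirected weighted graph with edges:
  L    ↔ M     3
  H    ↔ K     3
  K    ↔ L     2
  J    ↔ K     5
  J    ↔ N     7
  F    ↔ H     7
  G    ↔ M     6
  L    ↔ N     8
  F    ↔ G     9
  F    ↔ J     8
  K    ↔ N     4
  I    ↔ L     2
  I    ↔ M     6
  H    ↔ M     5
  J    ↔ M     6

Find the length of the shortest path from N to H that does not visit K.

16

Comparing a few candidate routes:
N-J-F-H: 7 + 8 + 7 = 22
N-L-M-J-F-H: 8 + 3 + 6 + 8 + 7 = 32
N-L-I-M-H: 8 + 2 + 6 + 5 = 21
N-L-M-H: 8 + 3 + 5 = 16
N-J-M-H: 7 + 6 + 5 = 18
Shortest: 16.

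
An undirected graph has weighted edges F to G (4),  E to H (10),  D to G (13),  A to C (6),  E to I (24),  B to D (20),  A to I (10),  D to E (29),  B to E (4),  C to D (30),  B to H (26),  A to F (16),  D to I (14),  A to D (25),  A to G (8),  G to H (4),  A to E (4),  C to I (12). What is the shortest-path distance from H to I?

22

Checking several routes:
H-E-A-I: 10 + 4 + 10 = 24
H-G-A-I: 4 + 8 + 10 = 22
H-G-A-C-I: 4 + 8 + 6 + 12 = 30
The minimum is 22.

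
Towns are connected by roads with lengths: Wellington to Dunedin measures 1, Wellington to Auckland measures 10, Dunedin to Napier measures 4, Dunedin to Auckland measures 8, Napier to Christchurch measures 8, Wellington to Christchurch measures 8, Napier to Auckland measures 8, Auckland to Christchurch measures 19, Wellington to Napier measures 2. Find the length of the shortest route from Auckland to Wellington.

Checking several routes:
Auckland -> Wellington: 10
Auckland -> Napier -> Wellington: 8 + 2 = 10
Auckland -> Napier -> Dunedin -> Wellington: 8 + 4 + 1 = 13
Auckland -> Dunedin -> Wellington: 8 + 1 = 9
The minimum is 9.

9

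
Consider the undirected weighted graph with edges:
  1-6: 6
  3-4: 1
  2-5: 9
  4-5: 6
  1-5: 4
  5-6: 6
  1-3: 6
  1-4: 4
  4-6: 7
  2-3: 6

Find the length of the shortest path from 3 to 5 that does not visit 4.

Routes from 3 to 5 avoiding 4:
3-1-5: 6 + 4 = 10
3-1-6-5: 6 + 6 + 6 = 18
3-2-5: 6 + 9 = 15
Shortest: 10.

10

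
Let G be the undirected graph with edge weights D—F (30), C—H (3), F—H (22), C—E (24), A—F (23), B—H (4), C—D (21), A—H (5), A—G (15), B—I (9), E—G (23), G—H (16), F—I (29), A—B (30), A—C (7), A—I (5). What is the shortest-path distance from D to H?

24

Comparing a few candidate routes:
D-C-A-H: 21 + 7 + 5 = 33
D-C-A-I-B-H: 21 + 7 + 5 + 9 + 4 = 46
D-C-H: 21 + 3 = 24
Best route has total 24.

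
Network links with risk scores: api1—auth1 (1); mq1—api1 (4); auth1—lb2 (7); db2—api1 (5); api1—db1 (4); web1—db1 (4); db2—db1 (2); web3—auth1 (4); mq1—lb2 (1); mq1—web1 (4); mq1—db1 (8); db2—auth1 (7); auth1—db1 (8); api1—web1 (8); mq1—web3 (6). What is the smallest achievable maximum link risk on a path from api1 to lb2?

4

Checking several routes:
api1 → db2 → db1 → web1 → mq1 → lb2: max(5, 2, 4, 4, 1) = 5
api1 → db2 → auth1 → web3 → mq1 → lb2: max(5, 7, 4, 6, 1) = 7
api1 → db1 → web1 → mq1 → lb2: max(4, 4, 4, 1) = 4
api1 → auth1 → web3 → mq1 → lb2: max(1, 4, 6, 1) = 6
api1 → db2 → auth1 → lb2: max(5, 7, 7) = 7
api1 → mq1 → lb2: max(4, 1) = 4
Smallest bottleneck: 4.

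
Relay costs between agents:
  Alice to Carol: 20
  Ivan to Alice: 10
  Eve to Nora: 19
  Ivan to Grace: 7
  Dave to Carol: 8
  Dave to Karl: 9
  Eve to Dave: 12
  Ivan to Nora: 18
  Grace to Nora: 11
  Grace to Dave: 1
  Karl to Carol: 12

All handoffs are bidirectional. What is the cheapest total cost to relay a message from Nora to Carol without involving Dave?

48

Paths from Nora to Carol avoiding Dave:
Nora→Grace→Ivan→Alice→Carol: 11 + 7 + 10 + 20 = 48
Nora→Ivan→Alice→Carol: 18 + 10 + 20 = 48
The minimum is 48.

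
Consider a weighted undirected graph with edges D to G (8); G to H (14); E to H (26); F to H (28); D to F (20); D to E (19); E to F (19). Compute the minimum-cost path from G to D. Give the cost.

8

Routes from G to D:
G → H → F → E → D: 14 + 28 + 19 + 19 = 80
G → H → E → D: 14 + 26 + 19 = 59
G → H → F → D: 14 + 28 + 20 = 62
G → D: 8
G → H → E → F → D: 14 + 26 + 19 + 20 = 79
Shortest: 8.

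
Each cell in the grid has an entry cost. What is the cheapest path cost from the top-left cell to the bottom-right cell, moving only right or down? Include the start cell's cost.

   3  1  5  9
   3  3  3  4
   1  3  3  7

One optimal route is r0c0 → r0c1 → r1c1 → r1c2 → r2c2 → r2c3.
Its cost is 3 + 1 + 3 + 3 + 3 + 7 = 20.
(Top row then right column would cost 29.)

20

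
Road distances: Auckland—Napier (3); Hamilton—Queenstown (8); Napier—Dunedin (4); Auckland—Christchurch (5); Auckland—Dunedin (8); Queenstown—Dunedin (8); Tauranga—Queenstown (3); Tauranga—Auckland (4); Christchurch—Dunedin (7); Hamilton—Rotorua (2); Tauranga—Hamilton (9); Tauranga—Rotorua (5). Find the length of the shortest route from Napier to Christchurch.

8

Some routes from Napier to Christchurch:
Napier → Dunedin → Auckland → Christchurch: 4 + 8 + 5 = 17
Napier → Auckland → Christchurch: 3 + 5 = 8
Napier → Auckland → Dunedin → Christchurch: 3 + 8 + 7 = 18
Napier → Dunedin → Christchurch: 4 + 7 = 11
Shortest: 8.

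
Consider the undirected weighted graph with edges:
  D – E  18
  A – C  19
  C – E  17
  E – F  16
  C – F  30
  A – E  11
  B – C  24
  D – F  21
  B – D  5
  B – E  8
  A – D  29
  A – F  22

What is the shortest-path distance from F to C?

30

Some routes from F to C:
F - D - B - C: 21 + 5 + 24 = 50
F - C: 30
F - E - C: 16 + 17 = 33
F - A - C: 22 + 19 = 41
F - E - B - C: 16 + 8 + 24 = 48
F - E - A - C: 16 + 11 + 19 = 46
The minimum is 30.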